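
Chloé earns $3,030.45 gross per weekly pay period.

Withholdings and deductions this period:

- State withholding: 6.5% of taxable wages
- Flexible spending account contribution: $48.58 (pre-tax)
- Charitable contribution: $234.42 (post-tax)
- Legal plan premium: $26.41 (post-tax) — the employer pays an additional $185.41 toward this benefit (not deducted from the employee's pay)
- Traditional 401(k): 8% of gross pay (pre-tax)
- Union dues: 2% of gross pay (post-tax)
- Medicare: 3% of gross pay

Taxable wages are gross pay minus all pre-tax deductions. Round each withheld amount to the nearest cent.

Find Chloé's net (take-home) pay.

$2,149.02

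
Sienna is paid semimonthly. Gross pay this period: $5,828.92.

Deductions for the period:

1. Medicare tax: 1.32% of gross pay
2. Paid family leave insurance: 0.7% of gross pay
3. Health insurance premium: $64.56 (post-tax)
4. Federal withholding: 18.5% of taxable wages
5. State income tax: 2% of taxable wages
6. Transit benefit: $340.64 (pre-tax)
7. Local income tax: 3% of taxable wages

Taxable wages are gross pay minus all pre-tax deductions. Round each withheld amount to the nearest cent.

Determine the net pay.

$4,016.23

Transit benefit: $340.64
Taxable wages = $5,828.92 − $340.64 = $5,488.28
State income tax: $5,488.28 × 0.02 = $109.77
Local income tax: $5,488.28 × 0.03 = $164.65
Federal withholding: $5,488.28 × 0.185 = $1,015.33
Paid family leave insurance: $5,828.92 × 0.007 = $40.80
Medicare tax: $5,828.92 × 0.0132 = $76.94
Health insurance premium: $64.56
Total deductions = $340.64 + $109.77 + $164.65 + $1,015.33 + $40.80 + $76.94 + $64.56 = $1,812.69
Net pay = $5,828.92 − $1,812.69 = $4,016.23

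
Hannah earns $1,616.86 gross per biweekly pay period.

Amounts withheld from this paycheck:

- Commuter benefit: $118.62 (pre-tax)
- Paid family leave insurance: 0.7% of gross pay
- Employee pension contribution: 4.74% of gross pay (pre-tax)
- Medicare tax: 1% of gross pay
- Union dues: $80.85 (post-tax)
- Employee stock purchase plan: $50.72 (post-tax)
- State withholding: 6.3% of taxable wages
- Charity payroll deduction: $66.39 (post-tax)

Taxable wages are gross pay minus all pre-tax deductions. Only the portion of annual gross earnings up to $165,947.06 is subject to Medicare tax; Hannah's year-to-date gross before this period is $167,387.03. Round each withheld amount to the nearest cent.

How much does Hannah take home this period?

$1,122.76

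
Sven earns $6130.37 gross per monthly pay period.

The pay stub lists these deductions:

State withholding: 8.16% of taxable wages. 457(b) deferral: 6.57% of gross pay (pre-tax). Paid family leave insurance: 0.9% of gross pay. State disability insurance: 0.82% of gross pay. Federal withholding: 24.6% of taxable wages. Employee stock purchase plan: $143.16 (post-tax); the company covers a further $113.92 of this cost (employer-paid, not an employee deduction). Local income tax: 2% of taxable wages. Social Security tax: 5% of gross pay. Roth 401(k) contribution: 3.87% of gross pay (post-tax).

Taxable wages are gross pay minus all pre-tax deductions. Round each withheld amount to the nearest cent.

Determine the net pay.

$2944.32

457(b) deferral: $6130.37 × 0.0657 = $402.77
Taxable wages = $6130.37 − $402.77 = $5727.60
Federal withholding: $5727.60 × 0.246 = $1408.99
Local income tax: $5727.60 × 0.02 = $114.55
State withholding: $5727.60 × 0.0816 = $467.37
State disability insurance: $6130.37 × 0.0082 = $50.27
Paid family leave insurance: $6130.37 × 0.009 = $55.17
Social Security tax: $6130.37 × 0.05 = $306.52
Roth 401(k) contribution: $6130.37 × 0.0387 = $237.25
Employee stock purchase plan: $143.16
(Employer's $113.92 toward employee stock purchase plan is not withheld from the employee.)
Total deductions = $402.77 + $1408.99 + $114.55 + $467.37 + $50.27 + $55.17 + $306.52 + $237.25 + $143.16 = $3186.05
Net pay = $6130.37 − $3186.05 = $2944.32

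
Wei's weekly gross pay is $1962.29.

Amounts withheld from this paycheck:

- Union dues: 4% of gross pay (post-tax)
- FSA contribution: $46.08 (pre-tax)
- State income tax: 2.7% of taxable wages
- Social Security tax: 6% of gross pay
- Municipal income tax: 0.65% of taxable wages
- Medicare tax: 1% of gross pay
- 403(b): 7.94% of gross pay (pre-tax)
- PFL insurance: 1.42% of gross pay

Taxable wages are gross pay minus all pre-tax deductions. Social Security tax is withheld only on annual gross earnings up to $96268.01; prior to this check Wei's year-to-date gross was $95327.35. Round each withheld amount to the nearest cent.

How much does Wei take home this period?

403(b): $1962.29 × 0.0794 = $155.81
FSA contribution: $46.08
Pre-tax total = $155.81 + $46.08 = $201.89
Taxable wages = $1962.29 − $201.89 = $1760.40
Municipal income tax: $1760.40 × 0.0065 = $11.44
State income tax: $1760.40 × 0.027 = $47.53
PFL insurance: $1962.29 × 0.0142 = $27.86
Social Security tax: only $96268.01 − $95327.35 = $940.66 of this check is subject → $940.66 × 0.06 = $56.44
Medicare tax: $1962.29 × 0.01 = $19.62
Union dues: $1962.29 × 0.04 = $78.49
Total deductions = $155.81 + $46.08 + $11.44 + $47.53 + $27.86 + $56.44 + $19.62 + $78.49 = $443.27
Net pay = $1962.29 − $443.27 = $1519.02

$1519.02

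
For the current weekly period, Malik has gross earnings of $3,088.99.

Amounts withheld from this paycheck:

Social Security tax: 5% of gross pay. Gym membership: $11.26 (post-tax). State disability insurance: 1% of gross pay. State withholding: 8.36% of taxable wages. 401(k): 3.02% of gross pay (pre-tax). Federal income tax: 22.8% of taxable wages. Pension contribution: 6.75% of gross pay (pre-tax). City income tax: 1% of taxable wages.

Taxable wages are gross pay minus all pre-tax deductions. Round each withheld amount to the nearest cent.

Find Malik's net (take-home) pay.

Pension contribution: $3,088.99 × 0.0675 = $208.51
401(k): $3,088.99 × 0.0302 = $93.29
Pre-tax total = $208.51 + $93.29 = $301.80
Taxable wages = $3,088.99 − $301.80 = $2,787.19
Federal income tax: $2,787.19 × 0.228 = $635.48
State withholding: $2,787.19 × 0.0836 = $233.01
City income tax: $2,787.19 × 0.01 = $27.87
State disability insurance: $3,088.99 × 0.01 = $30.89
Social Security tax: $3,088.99 × 0.05 = $154.45
Gym membership: $11.26
Total deductions = $208.51 + $93.29 + $635.48 + $233.01 + $27.87 + $30.89 + $154.45 + $11.26 = $1,394.76
Net pay = $3,088.99 − $1,394.76 = $1,694.23

$1,694.23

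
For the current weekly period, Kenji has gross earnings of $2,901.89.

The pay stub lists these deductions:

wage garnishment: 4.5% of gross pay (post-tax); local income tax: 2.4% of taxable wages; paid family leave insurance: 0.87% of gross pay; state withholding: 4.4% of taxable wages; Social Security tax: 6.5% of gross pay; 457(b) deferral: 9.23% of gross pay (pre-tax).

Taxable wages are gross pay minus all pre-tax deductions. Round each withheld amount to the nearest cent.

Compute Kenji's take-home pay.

$2,110.47

457(b) deferral: $2,901.89 × 0.0923 = $267.84
Taxable wages = $2,901.89 − $267.84 = $2,634.05
State withholding: $2,634.05 × 0.044 = $115.90
Local income tax: $2,634.05 × 0.024 = $63.22
Paid family leave insurance: $2,901.89 × 0.0087 = $25.25
Social Security tax: $2,901.89 × 0.065 = $188.62
Wage garnishment: $2,901.89 × 0.045 = $130.59
Total deductions = $267.84 + $115.90 + $63.22 + $25.25 + $188.62 + $130.59 = $791.42
Net pay = $2,901.89 − $791.42 = $2,110.47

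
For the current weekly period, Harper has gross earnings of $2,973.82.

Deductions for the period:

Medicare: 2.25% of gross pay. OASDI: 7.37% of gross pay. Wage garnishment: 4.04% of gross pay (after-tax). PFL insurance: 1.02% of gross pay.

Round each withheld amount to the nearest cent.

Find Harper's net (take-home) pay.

Medicare: $2,973.82 × 0.0225 = $66.91
PFL insurance: $2,973.82 × 0.0102 = $30.33
OASDI: $2,973.82 × 0.0737 = $219.17
Wage garnishment: $2,973.82 × 0.0404 = $120.14
Total deductions = $66.91 + $30.33 + $219.17 + $120.14 = $436.55
Net pay = $2,973.82 − $436.55 = $2,537.27

$2,537.27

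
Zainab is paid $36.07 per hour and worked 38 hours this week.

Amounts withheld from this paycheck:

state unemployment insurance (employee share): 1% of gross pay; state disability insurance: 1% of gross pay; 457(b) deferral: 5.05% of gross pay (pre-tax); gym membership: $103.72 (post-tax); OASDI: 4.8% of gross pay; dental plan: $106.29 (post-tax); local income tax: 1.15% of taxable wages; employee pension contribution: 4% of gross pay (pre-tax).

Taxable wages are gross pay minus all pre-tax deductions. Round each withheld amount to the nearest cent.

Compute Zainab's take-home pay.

Gross pay: 38 × $36.07 = $1,370.66
457(b) deferral: $1,370.66 × 0.0505 = $69.22
Employee pension contribution: $1,370.66 × 0.04 = $54.83
Pre-tax total = $69.22 + $54.83 = $124.05
Taxable wages = $1,370.66 − $124.05 = $1,246.61
Local income tax: $1,246.61 × 0.0115 = $14.34
State disability insurance: $1,370.66 × 0.01 = $13.71
OASDI: $1,370.66 × 0.048 = $65.79
State unemployment insurance (employee share): $1,370.66 × 0.01 = $13.71
Dental plan: $106.29
Gym membership: $103.72
Total deductions = $69.22 + $54.83 + $14.34 + $13.71 + $65.79 + $13.71 + $106.29 + $103.72 = $441.61
Net pay = $1,370.66 − $441.61 = $929.05

$929.05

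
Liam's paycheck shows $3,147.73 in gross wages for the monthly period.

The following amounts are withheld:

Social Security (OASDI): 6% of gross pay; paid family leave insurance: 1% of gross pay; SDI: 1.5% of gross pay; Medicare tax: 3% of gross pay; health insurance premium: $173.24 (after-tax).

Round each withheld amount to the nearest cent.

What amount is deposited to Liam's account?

$2,612.50

Social Security (OASDI): $3,147.73 × 0.06 = $188.86
Medicare tax: $3,147.73 × 0.03 = $94.43
SDI: $3,147.73 × 0.015 = $47.22
Paid family leave insurance: $3,147.73 × 0.01 = $31.48
Health insurance premium: $173.24
Total deductions = $188.86 + $94.43 + $47.22 + $31.48 + $173.24 = $535.23
Net pay = $3,147.73 − $535.23 = $2,612.50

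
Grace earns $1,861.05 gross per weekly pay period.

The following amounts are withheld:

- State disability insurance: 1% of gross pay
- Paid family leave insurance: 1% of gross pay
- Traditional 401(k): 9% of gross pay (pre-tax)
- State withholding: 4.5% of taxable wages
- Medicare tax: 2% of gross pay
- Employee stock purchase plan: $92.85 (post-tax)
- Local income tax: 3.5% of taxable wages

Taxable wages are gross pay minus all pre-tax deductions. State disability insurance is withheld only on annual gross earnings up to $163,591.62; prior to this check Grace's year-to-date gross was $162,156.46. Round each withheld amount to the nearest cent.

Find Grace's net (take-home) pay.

$1,395.05

Traditional 401(k): $1,861.05 × 0.09 = $167.49
Taxable wages = $1,861.05 − $167.49 = $1,693.56
Local income tax: $1,693.56 × 0.035 = $59.27
State withholding: $1,693.56 × 0.045 = $76.21
Medicare tax: $1,861.05 × 0.02 = $37.22
Paid family leave insurance: $1,861.05 × 0.01 = $18.61
State disability insurance: only $163,591.62 − $162,156.46 = $1,435.16 of this check is subject → $1,435.16 × 0.01 = $14.35
Employee stock purchase plan: $92.85
Total deductions = $167.49 + $59.27 + $76.21 + $37.22 + $18.61 + $14.35 + $92.85 = $466.00
Net pay = $1,861.05 − $466.00 = $1,395.05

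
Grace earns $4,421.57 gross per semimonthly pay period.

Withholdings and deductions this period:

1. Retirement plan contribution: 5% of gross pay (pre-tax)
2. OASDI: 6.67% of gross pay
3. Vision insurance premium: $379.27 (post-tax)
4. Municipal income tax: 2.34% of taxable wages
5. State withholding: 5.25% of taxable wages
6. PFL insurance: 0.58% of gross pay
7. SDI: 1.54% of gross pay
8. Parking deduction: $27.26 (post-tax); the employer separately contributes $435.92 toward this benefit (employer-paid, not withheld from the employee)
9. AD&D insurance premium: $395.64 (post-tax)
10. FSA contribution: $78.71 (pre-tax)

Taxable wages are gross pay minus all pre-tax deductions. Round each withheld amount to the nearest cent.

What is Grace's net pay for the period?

$2,618.11

Retirement plan contribution: $4,421.57 × 0.05 = $221.08
FSA contribution: $78.71
Pre-tax total = $221.08 + $78.71 = $299.79
Taxable wages = $4,421.57 − $299.79 = $4,121.78
Municipal income tax: $4,121.78 × 0.0234 = $96.45
State withholding: $4,121.78 × 0.0525 = $216.39
OASDI: $4,421.57 × 0.0667 = $294.92
PFL insurance: $4,421.57 × 0.0058 = $25.65
SDI: $4,421.57 × 0.0154 = $68.09
AD&D insurance premium: $395.64
Vision insurance premium: $379.27
Parking deduction: $27.26
(Employer's $435.92 toward parking deduction is not withheld from the employee.)
Total deductions = $221.08 + $78.71 + $96.45 + $216.39 + $294.92 + $25.65 + $68.09 + $395.64 + $379.27 + $27.26 = $1,803.46
Net pay = $4,421.57 − $1,803.46 = $2,618.11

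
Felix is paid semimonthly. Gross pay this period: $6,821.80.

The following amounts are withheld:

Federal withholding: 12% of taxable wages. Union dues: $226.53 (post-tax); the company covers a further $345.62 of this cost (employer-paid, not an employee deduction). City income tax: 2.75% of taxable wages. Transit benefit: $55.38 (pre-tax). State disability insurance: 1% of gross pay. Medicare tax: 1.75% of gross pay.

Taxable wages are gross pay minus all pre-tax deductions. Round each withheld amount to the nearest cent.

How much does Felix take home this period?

$5,354.24

Transit benefit: $55.38
Taxable wages = $6,821.80 − $55.38 = $6,766.42
City income tax: $6,766.42 × 0.0275 = $186.08
Federal withholding: $6,766.42 × 0.12 = $811.97
State disability insurance: $6,821.80 × 0.01 = $68.22
Medicare tax: $6,821.80 × 0.0175 = $119.38
Union dues: $226.53
(Employer's $345.62 toward union dues is not withheld from the employee.)
Total deductions = $55.38 + $186.08 + $811.97 + $68.22 + $119.38 + $226.53 = $1,467.56
Net pay = $6,821.80 − $1,467.56 = $5,354.24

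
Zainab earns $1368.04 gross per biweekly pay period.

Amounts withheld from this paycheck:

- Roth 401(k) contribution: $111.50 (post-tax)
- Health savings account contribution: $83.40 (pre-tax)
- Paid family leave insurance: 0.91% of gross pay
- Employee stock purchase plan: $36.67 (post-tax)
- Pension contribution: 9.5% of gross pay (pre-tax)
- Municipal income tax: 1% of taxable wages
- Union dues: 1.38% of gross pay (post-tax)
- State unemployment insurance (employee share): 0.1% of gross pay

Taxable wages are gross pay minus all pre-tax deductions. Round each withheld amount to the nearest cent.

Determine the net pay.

Health savings account contribution: $83.40
Pension contribution: $1368.04 × 0.095 = $129.96
Pre-tax total = $83.40 + $129.96 = $213.36
Taxable wages = $1368.04 − $213.36 = $1154.68
Municipal income tax: $1154.68 × 0.01 = $11.55
State unemployment insurance (employee share): $1368.04 × 0.001 = $1.37
Paid family leave insurance: $1368.04 × 0.0091 = $12.45
Union dues: $1368.04 × 0.0138 = $18.88
Roth 401(k) contribution: $111.50
Employee stock purchase plan: $36.67
Total deductions = $83.40 + $129.96 + $11.55 + $1.37 + $12.45 + $18.88 + $111.50 + $36.67 = $405.78
Net pay = $1368.04 − $405.78 = $962.26

$962.26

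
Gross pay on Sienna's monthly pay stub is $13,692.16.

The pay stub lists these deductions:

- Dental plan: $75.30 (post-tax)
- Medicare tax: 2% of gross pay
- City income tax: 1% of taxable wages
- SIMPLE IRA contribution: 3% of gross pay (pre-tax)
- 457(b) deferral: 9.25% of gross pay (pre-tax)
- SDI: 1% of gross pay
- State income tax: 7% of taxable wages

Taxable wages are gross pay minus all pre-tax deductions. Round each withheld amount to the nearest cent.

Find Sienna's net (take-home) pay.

SIMPLE IRA contribution: $13,692.16 × 0.03 = $410.76
457(b) deferral: $13,692.16 × 0.0925 = $1,266.52
Pre-tax total = $410.76 + $1,266.52 = $1,677.28
Taxable wages = $13,692.16 − $1,677.28 = $12,014.88
State income tax: $12,014.88 × 0.07 = $841.04
City income tax: $12,014.88 × 0.01 = $120.15
Medicare tax: $13,692.16 × 0.02 = $273.84
SDI: $13,692.16 × 0.01 = $136.92
Dental plan: $75.30
Total deductions = $410.76 + $1,266.52 + $841.04 + $120.15 + $273.84 + $136.92 + $75.30 = $3,124.53
Net pay = $13,692.16 − $3,124.53 = $10,567.63

$10,567.63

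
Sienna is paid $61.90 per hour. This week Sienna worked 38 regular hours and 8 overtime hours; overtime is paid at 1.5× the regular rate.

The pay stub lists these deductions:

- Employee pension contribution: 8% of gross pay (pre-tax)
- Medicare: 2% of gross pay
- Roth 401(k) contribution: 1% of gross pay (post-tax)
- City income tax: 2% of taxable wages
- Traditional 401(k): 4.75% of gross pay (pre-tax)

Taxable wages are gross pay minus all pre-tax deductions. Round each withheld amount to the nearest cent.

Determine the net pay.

$2,553.53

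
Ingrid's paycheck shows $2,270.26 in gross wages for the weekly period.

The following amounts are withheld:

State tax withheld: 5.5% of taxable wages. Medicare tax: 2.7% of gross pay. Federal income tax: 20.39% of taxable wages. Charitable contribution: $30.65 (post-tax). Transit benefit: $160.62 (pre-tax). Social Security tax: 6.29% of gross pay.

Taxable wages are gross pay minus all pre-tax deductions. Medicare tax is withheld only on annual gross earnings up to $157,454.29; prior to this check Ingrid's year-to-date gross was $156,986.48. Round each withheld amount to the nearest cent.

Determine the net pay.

$1,377.37

Transit benefit: $160.62
Taxable wages = $2,270.26 − $160.62 = $2,109.64
Federal income tax: $2,109.64 × 0.2039 = $430.16
State tax withheld: $2,109.64 × 0.055 = $116.03
Social Security tax: $2,270.26 × 0.0629 = $142.80
Medicare tax: only $157,454.29 − $156,986.48 = $467.81 of this check is subject → $467.81 × 0.027 = $12.63
Charitable contribution: $30.65
Total deductions = $160.62 + $430.16 + $116.03 + $142.80 + $12.63 + $30.65 = $892.89
Net pay = $2,270.26 − $892.89 = $1,377.37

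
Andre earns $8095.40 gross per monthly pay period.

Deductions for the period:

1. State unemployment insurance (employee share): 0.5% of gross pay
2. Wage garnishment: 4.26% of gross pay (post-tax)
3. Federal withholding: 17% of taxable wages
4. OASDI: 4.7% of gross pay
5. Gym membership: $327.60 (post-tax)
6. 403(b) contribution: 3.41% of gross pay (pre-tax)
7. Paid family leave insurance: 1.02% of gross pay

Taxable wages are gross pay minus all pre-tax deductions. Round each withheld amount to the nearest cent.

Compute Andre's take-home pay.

403(b) contribution: $8095.40 × 0.0341 = $276.05
Taxable wages = $8095.40 − $276.05 = $7819.35
Federal withholding: $7819.35 × 0.17 = $1329.29
Paid family leave insurance: $8095.40 × 0.0102 = $82.57
State unemployment insurance (employee share): $8095.40 × 0.005 = $40.48
OASDI: $8095.40 × 0.047 = $380.48
Wage garnishment: $8095.40 × 0.0426 = $344.86
Gym membership: $327.60
Total deductions = $276.05 + $1329.29 + $82.57 + $40.48 + $380.48 + $344.86 + $327.60 = $2781.33
Net pay = $8095.40 − $2781.33 = $5314.07

$5314.07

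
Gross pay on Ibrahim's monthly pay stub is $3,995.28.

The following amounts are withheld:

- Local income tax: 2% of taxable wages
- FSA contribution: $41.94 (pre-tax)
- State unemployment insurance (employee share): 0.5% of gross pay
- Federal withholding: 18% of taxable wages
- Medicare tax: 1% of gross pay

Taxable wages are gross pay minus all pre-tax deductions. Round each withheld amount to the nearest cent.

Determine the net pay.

FSA contribution: $41.94
Taxable wages = $3,995.28 − $41.94 = $3,953.34
Federal withholding: $3,953.34 × 0.18 = $711.60
Local income tax: $3,953.34 × 0.02 = $79.07
Medicare tax: $3,995.28 × 0.01 = $39.95
State unemployment insurance (employee share): $3,995.28 × 0.005 = $19.98
Total deductions = $41.94 + $711.60 + $79.07 + $39.95 + $19.98 = $892.54
Net pay = $3,995.28 − $892.54 = $3,102.74

$3,102.74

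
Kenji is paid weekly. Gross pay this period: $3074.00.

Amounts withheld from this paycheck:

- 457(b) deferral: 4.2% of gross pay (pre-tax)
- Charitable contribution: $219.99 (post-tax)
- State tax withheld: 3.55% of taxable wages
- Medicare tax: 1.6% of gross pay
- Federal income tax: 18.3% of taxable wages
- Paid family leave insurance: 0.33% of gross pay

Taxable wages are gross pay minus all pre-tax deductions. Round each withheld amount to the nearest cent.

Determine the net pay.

$2022.13

457(b) deferral: $3074.00 × 0.042 = $129.11
Taxable wages = $3074.00 − $129.11 = $2944.89
State tax withheld: $2944.89 × 0.0355 = $104.54
Federal income tax: $2944.89 × 0.183 = $538.91
Paid family leave insurance: $3074.00 × 0.0033 = $10.14
Medicare tax: $3074.00 × 0.016 = $49.18
Charitable contribution: $219.99
Total deductions = $129.11 + $104.54 + $538.91 + $10.14 + $49.18 + $219.99 = $1051.87
Net pay = $3074.00 − $1051.87 = $2022.13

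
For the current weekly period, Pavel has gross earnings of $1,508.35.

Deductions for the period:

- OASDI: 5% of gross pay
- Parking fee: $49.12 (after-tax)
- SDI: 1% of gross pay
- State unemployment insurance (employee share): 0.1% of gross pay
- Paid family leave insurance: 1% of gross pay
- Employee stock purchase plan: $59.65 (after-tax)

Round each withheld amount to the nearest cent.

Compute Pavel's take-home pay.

$1,292.49

SDI: $1,508.35 × 0.01 = $15.08
Paid family leave insurance: $1,508.35 × 0.01 = $15.08
State unemployment insurance (employee share): $1,508.35 × 0.001 = $1.51
OASDI: $1,508.35 × 0.05 = $75.42
Employee stock purchase plan: $59.65
Parking fee: $49.12
Total deductions = $15.08 + $15.08 + $1.51 + $75.42 + $59.65 + $49.12 = $215.86
Net pay = $1,508.35 − $215.86 = $1,292.49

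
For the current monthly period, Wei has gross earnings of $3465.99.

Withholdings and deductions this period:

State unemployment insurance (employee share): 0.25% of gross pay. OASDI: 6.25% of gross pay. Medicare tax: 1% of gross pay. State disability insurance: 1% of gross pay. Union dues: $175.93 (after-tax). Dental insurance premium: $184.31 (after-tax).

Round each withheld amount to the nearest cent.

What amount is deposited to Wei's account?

Medicare tax: $3465.99 × 0.01 = $34.66
State unemployment insurance (employee share): $3465.99 × 0.0025 = $8.66
State disability insurance: $3465.99 × 0.01 = $34.66
OASDI: $3465.99 × 0.0625 = $216.62
Dental insurance premium: $184.31
Union dues: $175.93
Total deductions = $34.66 + $8.66 + $34.66 + $216.62 + $184.31 + $175.93 = $654.84
Net pay = $3465.99 − $654.84 = $2811.15

$2811.15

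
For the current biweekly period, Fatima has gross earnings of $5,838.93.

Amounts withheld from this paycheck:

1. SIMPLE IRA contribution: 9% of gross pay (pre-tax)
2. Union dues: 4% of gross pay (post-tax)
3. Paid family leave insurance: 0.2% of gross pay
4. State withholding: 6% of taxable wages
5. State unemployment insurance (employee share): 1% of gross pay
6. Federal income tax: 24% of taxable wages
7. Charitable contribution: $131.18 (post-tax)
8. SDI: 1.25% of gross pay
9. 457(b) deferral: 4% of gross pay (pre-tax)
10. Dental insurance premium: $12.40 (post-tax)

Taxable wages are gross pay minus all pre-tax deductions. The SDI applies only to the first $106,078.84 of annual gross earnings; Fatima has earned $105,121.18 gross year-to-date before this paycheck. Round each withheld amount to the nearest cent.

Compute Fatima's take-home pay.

457(b) deferral: $5,838.93 × 0.04 = $233.56
SIMPLE IRA contribution: $5,838.93 × 0.09 = $525.50
Pre-tax total = $233.56 + $525.50 = $759.06
Taxable wages = $5,838.93 − $759.06 = $5,079.87
State withholding: $5,079.87 × 0.06 = $304.79
Federal income tax: $5,079.87 × 0.24 = $1,219.17
State unemployment insurance (employee share): $5,838.93 × 0.01 = $58.39
SDI: only $106,078.84 − $105,121.18 = $957.66 of this check is subject → $957.66 × 0.0125 = $11.97
Paid family leave insurance: $5,838.93 × 0.002 = $11.68
Dental insurance premium: $12.40
Union dues: $5,838.93 × 0.04 = $233.56
Charitable contribution: $131.18
Total deductions = $233.56 + $525.50 + $304.79 + $1,219.17 + $58.39 + $11.97 + $11.68 + $12.40 + $233.56 + $131.18 = $2,742.20
Net pay = $5,838.93 − $2,742.20 = $3,096.73

$3,096.73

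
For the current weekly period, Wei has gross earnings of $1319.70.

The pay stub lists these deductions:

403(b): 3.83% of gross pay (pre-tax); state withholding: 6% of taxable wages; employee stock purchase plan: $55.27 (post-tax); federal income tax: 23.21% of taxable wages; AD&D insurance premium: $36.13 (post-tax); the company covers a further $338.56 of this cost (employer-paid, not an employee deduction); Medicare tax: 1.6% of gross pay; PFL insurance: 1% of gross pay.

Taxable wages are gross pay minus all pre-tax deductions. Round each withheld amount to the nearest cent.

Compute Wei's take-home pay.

$772.72

403(b): $1319.70 × 0.0383 = $50.54
Taxable wages = $1319.70 − $50.54 = $1269.16
Federal income tax: $1269.16 × 0.2321 = $294.57
State withholding: $1269.16 × 0.06 = $76.15
PFL insurance: $1319.70 × 0.01 = $13.20
Medicare tax: $1319.70 × 0.016 = $21.12
AD&D insurance premium: $36.13
Employee stock purchase plan: $55.27
(Employer's $338.56 toward AD&D insurance premium is not withheld from the employee.)
Total deductions = $50.54 + $294.57 + $76.15 + $13.20 + $21.12 + $36.13 + $55.27 = $546.98
Net pay = $1319.70 − $546.98 = $772.72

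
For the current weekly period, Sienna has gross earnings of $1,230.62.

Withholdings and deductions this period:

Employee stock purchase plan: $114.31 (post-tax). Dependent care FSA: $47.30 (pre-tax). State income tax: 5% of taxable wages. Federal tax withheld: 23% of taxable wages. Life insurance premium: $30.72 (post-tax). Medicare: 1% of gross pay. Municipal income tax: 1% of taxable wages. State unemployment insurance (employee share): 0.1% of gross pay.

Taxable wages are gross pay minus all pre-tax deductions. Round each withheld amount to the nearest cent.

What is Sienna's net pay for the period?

$681.59

Dependent care FSA: $47.30
Taxable wages = $1,230.62 − $47.30 = $1,183.32
Municipal income tax: $1,183.32 × 0.01 = $11.83
State income tax: $1,183.32 × 0.05 = $59.17
Federal tax withheld: $1,183.32 × 0.23 = $272.16
Medicare: $1,230.62 × 0.01 = $12.31
State unemployment insurance (employee share): $1,230.62 × 0.001 = $1.23
Life insurance premium: $30.72
Employee stock purchase plan: $114.31
Total deductions = $47.30 + $11.83 + $59.17 + $272.16 + $12.31 + $1.23 + $30.72 + $114.31 = $549.03
Net pay = $1,230.62 − $549.03 = $681.59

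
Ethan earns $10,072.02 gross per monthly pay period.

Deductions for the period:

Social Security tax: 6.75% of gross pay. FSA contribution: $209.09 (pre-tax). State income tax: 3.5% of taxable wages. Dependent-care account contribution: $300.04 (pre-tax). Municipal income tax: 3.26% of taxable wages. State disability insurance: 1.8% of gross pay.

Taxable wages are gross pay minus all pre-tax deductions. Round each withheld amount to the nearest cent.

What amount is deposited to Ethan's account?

Dependent-care account contribution: $300.04
FSA contribution: $209.09
Pre-tax total = $300.04 + $209.09 = $509.13
Taxable wages = $10,072.02 − $509.13 = $9,562.89
State income tax: $9,562.89 × 0.035 = $334.70
Municipal income tax: $9,562.89 × 0.0326 = $311.75
Social Security tax: $10,072.02 × 0.0675 = $679.86
State disability insurance: $10,072.02 × 0.018 = $181.30
Total deductions = $300.04 + $209.09 + $334.70 + $311.75 + $679.86 + $181.30 = $2,016.74
Net pay = $10,072.02 − $2,016.74 = $8,055.28

$8,055.28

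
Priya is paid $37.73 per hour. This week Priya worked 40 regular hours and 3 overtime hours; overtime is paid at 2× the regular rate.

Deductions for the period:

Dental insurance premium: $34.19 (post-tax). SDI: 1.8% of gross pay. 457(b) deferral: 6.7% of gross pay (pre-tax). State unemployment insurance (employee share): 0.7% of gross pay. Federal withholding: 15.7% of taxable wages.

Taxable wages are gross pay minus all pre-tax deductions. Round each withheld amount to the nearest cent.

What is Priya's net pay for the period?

Regular pay: 40 × $37.73 = $1,509.20
Overtime pay: 3 × $37.73 × 2 = $226.38
Gross pay = $1,509.20 + $226.38 = $1,735.58
457(b) deferral: $1,735.58 × 0.067 = $116.28
Taxable wages = $1,735.58 − $116.28 = $1,619.30
Federal withholding: $1,619.30 × 0.157 = $254.23
SDI: $1,735.58 × 0.018 = $31.24
State unemployment insurance (employee share): $1,735.58 × 0.007 = $12.15
Dental insurance premium: $34.19
Total deductions = $116.28 + $254.23 + $31.24 + $12.15 + $34.19 = $448.09
Net pay = $1,735.58 − $448.09 = $1,287.49

$1,287.49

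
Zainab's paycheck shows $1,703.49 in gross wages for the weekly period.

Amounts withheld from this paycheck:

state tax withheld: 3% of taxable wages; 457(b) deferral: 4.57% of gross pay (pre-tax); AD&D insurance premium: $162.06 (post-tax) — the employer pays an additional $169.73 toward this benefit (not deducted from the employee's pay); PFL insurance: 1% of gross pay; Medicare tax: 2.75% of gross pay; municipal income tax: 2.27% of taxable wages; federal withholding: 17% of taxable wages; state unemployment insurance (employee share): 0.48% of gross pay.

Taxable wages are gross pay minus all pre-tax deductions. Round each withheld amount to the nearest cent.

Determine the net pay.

457(b) deferral: $1,703.49 × 0.0457 = $77.85
Taxable wages = $1,703.49 − $77.85 = $1,625.64
State tax withheld: $1,625.64 × 0.03 = $48.77
Federal withholding: $1,625.64 × 0.17 = $276.36
Municipal income tax: $1,625.64 × 0.0227 = $36.90
Medicare tax: $1,703.49 × 0.0275 = $46.85
State unemployment insurance (employee share): $1,703.49 × 0.0048 = $8.18
PFL insurance: $1,703.49 × 0.01 = $17.03
AD&D insurance premium: $162.06
(Employer's $169.73 toward AD&D insurance premium is not withheld from the employee.)
Total deductions = $77.85 + $48.77 + $276.36 + $36.90 + $46.85 + $8.18 + $17.03 + $162.06 = $674.00
Net pay = $1,703.49 − $674.00 = $1,029.49

$1,029.49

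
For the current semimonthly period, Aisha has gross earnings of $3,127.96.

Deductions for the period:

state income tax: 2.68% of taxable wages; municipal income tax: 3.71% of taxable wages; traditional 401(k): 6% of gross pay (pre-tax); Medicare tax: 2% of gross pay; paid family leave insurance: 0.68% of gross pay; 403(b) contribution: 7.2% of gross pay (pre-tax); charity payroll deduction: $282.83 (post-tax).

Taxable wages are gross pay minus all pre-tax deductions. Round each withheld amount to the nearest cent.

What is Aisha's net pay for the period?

$2,174.92

Traditional 401(k): $3,127.96 × 0.06 = $187.68
403(b) contribution: $3,127.96 × 0.072 = $225.21
Pre-tax total = $187.68 + $225.21 = $412.89
Taxable wages = $3,127.96 − $412.89 = $2,715.07
Municipal income tax: $2,715.07 × 0.0371 = $100.73
State income tax: $2,715.07 × 0.0268 = $72.76
Paid family leave insurance: $3,127.96 × 0.0068 = $21.27
Medicare tax: $3,127.96 × 0.02 = $62.56
Charity payroll deduction: $282.83
Total deductions = $187.68 + $225.21 + $100.73 + $72.76 + $21.27 + $62.56 + $282.83 = $953.04
Net pay = $3,127.96 − $953.04 = $2,174.92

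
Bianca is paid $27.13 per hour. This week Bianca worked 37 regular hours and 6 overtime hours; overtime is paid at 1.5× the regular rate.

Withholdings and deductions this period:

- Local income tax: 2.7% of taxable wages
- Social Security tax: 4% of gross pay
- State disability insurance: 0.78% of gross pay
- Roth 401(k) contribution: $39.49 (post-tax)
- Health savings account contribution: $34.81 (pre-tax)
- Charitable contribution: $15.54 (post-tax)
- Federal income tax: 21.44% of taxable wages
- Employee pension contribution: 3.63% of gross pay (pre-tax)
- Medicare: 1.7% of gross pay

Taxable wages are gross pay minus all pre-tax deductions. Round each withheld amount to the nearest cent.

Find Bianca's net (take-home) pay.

$750.05

Regular pay: 37 × $27.13 = $1,003.81
Overtime pay: 6 × $27.13 × 1.5 = $244.17
Gross pay = $1,003.81 + $244.17 = $1,247.98
Health savings account contribution: $34.81
Employee pension contribution: $1,247.98 × 0.0363 = $45.30
Pre-tax total = $34.81 + $45.30 = $80.11
Taxable wages = $1,247.98 − $80.11 = $1,167.87
Federal income tax: $1,167.87 × 0.2144 = $250.39
Local income tax: $1,167.87 × 0.027 = $31.53
Social Security tax: $1,247.98 × 0.04 = $49.92
State disability insurance: $1,247.98 × 0.0078 = $9.73
Medicare: $1,247.98 × 0.017 = $21.22
Charitable contribution: $15.54
Roth 401(k) contribution: $39.49
Total deductions = $34.81 + $45.30 + $250.39 + $31.53 + $49.92 + $9.73 + $21.22 + $15.54 + $39.49 = $497.93
Net pay = $1,247.98 − $497.93 = $750.05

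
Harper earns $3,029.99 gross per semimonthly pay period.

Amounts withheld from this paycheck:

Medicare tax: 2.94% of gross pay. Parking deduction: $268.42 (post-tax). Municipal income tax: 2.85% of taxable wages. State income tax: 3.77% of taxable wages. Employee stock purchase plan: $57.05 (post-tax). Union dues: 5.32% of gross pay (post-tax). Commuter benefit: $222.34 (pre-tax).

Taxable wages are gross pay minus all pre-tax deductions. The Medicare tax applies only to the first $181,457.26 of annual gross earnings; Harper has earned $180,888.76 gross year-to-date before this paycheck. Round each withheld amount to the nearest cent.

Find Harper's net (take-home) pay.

$2,118.40

Commuter benefit: $222.34
Taxable wages = $3,029.99 − $222.34 = $2,807.65
State income tax: $2,807.65 × 0.0377 = $105.85
Municipal income tax: $2,807.65 × 0.0285 = $80.02
Medicare tax: only $181,457.26 − $180,888.76 = $568.50 of this check is subject → $568.50 × 0.0294 = $16.71
Union dues: $3,029.99 × 0.0532 = $161.20
Parking deduction: $268.42
Employee stock purchase plan: $57.05
Total deductions = $222.34 + $105.85 + $80.02 + $16.71 + $161.20 + $268.42 + $57.05 = $911.59
Net pay = $3,029.99 − $911.59 = $2,118.40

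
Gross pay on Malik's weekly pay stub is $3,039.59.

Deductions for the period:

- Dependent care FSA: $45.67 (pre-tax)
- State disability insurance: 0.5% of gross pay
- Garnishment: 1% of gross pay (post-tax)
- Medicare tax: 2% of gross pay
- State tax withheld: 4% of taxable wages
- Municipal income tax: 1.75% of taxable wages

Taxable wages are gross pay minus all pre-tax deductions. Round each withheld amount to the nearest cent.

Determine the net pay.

$2,715.38

Dependent care FSA: $45.67
Taxable wages = $3,039.59 − $45.67 = $2,993.92
State tax withheld: $2,993.92 × 0.04 = $119.76
Municipal income tax: $2,993.92 × 0.0175 = $52.39
State disability insurance: $3,039.59 × 0.005 = $15.20
Medicare tax: $3,039.59 × 0.02 = $60.79
Garnishment: $3,039.59 × 0.01 = $30.40
Total deductions = $45.67 + $119.76 + $52.39 + $15.20 + $60.79 + $30.40 = $324.21
Net pay = $3,039.59 − $324.21 = $2,715.38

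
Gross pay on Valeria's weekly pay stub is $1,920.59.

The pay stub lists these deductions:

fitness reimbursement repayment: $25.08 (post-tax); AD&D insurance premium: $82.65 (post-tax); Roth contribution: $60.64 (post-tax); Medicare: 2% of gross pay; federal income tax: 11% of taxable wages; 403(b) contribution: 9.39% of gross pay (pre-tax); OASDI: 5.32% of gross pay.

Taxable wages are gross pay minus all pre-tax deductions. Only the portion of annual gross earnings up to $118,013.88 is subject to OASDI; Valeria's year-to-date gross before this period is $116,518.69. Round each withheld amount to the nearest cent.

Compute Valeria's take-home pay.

403(b) contribution: $1,920.59 × 0.0939 = $180.34
Taxable wages = $1,920.59 − $180.34 = $1,740.25
Federal income tax: $1,740.25 × 0.11 = $191.43
Medicare: $1,920.59 × 0.02 = $38.41
OASDI: only $118,013.88 − $116,518.69 = $1,495.19 of this check is subject → $1,495.19 × 0.0532 = $79.54
AD&D insurance premium: $82.65
Roth contribution: $60.64
Fitness reimbursement repayment: $25.08
Total deductions = $180.34 + $191.43 + $38.41 + $79.54 + $82.65 + $60.64 + $25.08 = $658.09
Net pay = $1,920.59 − $658.09 = $1,262.50

$1,262.50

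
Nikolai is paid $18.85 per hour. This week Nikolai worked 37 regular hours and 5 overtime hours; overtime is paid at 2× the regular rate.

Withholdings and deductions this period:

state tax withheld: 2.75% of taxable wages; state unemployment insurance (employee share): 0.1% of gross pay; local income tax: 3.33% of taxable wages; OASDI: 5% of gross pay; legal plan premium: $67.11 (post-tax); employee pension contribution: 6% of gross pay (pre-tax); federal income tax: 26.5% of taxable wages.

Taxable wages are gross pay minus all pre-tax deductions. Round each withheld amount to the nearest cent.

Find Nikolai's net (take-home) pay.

Regular pay: 37 × $18.85 = $697.45
Overtime pay: 5 × $18.85 × 2 = $188.50
Gross pay = $697.45 + $188.50 = $885.95
Employee pension contribution: $885.95 × 0.06 = $53.16
Taxable wages = $885.95 − $53.16 = $832.79
Federal income tax: $832.79 × 0.265 = $220.69
Local income tax: $832.79 × 0.0333 = $27.73
State tax withheld: $832.79 × 0.0275 = $22.90
State unemployment insurance (employee share): $885.95 × 0.001 = $0.89
OASDI: $885.95 × 0.05 = $44.30
Legal plan premium: $67.11
Total deductions = $53.16 + $220.69 + $27.73 + $22.90 + $0.89 + $44.30 + $67.11 = $436.78
Net pay = $885.95 − $436.78 = $449.17

$449.17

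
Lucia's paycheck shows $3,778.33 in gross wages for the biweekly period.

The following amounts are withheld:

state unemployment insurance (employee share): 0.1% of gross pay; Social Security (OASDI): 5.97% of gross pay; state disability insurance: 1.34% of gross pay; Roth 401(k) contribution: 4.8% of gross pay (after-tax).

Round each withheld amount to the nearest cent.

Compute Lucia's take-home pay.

$3,316.99

State disability insurance: $3,778.33 × 0.0134 = $50.63
State unemployment insurance (employee share): $3,778.33 × 0.001 = $3.78
Social Security (OASDI): $3,778.33 × 0.0597 = $225.57
Roth 401(k) contribution: $3,778.33 × 0.048 = $181.36
Total deductions = $50.63 + $3.78 + $225.57 + $181.36 = $461.34
Net pay = $3,778.33 − $461.34 = $3,316.99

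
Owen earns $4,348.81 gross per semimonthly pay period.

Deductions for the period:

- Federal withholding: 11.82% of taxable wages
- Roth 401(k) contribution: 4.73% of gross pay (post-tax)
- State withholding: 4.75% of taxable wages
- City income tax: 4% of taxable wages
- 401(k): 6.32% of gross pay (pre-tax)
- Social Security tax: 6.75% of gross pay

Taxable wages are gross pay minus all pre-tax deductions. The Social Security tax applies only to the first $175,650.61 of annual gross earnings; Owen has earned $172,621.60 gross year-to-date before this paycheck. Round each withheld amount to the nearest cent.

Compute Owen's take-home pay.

$2,825.80

401(k): $4,348.81 × 0.0632 = $274.84
Taxable wages = $4,348.81 − $274.84 = $4,073.97
City income tax: $4,073.97 × 0.04 = $162.96
State withholding: $4,073.97 × 0.0475 = $193.51
Federal withholding: $4,073.97 × 0.1182 = $481.54
Social Security tax: only $175,650.61 − $172,621.60 = $3,029.01 of this check is subject → $3,029.01 × 0.0675 = $204.46
Roth 401(k) contribution: $4,348.81 × 0.0473 = $205.70
Total deductions = $274.84 + $162.96 + $193.51 + $481.54 + $204.46 + $205.70 = $1,523.01
Net pay = $4,348.81 − $1,523.01 = $2,825.80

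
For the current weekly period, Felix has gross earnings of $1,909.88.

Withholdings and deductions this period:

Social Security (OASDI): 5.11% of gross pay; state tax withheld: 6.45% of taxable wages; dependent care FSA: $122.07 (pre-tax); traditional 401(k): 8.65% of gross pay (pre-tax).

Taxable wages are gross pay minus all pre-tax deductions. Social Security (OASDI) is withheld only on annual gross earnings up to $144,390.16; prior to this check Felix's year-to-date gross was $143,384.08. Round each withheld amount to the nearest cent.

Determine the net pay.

$1,466.54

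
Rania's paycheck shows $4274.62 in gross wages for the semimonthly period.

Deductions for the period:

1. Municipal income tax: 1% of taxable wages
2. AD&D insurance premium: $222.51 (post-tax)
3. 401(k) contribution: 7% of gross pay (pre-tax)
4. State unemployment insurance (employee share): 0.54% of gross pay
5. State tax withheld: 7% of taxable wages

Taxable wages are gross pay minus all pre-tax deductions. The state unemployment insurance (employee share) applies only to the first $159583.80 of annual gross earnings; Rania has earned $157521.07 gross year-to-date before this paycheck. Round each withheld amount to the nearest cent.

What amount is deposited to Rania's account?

$3423.72

401(k) contribution: $4274.62 × 0.07 = $299.22
Taxable wages = $4274.62 − $299.22 = $3975.40
State tax withheld: $3975.40 × 0.07 = $278.28
Municipal income tax: $3975.40 × 0.01 = $39.75
State unemployment insurance (employee share): only $159583.80 − $157521.07 = $2062.73 of this check is subject → $2062.73 × 0.0054 = $11.14
AD&D insurance premium: $222.51
Total deductions = $299.22 + $278.28 + $39.75 + $11.14 + $222.51 = $850.90
Net pay = $4274.62 − $850.90 = $3423.72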